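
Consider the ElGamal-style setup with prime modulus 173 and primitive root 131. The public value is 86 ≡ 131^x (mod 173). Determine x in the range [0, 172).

Baby-step giant-step with m = ceil(sqrt(172)) = 14.
Baby table (131^j mod 173 for j=0..13):
  0:1  1:131  2:34  3:129  4:118  5:61  6:33  7:171
  8:84  9:105  10:88  11:110  12:51  13:107
Giant step factor: 131^(-14) ≡ 130 (mod 173).
Scan 86·130^i mod 173 for i = 0, 1, …:
  i=0: 86   i=1: 108   i=2: 27   i=3: 50
  i=4: 99   i=5: 68   i=6: 17   i=7: 134
  i=8: 120   i=9: 30   i=10: 94   i=11: 110
Match at i=11, j=11: x = 11·14 + 11 = 165.

165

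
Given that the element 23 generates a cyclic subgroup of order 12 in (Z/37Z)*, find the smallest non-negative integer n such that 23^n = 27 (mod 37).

Successive powers of 23 modulo 37:
  23^0=1  23^1=23  23^2=11  23^3=31  23^4=10  23^5=8
  23^6=36  23^7=14  23^8=26  23^9=6  23^10=27
So 23^10 ≡ 27 (mod 37), giving n = 10.

10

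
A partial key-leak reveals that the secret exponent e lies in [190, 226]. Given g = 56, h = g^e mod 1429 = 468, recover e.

Compute 56^190 mod 1429 = 443, then multiply by 56 repeatedly:
  56^190=443  56^191=515  56^192=260  56^193=270  56^194=830
  56^195=752  56^196=671  56^197=422  56^198=768  56^199=138
  56^200=583  56^201=1210  56^202=597  56^203=565  56^204=202
  56^205=1309  56^206=425  56^207=936  56^208=972  56^209=130
  56^210=135  56^211=415  56^212=376  56^213=1050  56^214=211
  56^215=384  56^216=69  56^217=1006  56^218=605  56^219=1013
  56^220=997  56^221=101  56^222=1369  56^223=927  56^224=468
Found 468 at exponent 224.

224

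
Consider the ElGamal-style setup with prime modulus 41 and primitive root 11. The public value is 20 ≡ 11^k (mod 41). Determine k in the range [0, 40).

38

Successive powers of 11 modulo 41:
  11^0=1  11^1=11  11^2=39  11^3=19  11^4=4  11^5=3
  11^6=33  11^7=35  11^8=16  11^9=12  11^10=9  11^11=17
  11^12=23  11^13=7  11^14=36  11^15=27  11^16=10  11^17=28
  11^18=21  11^19=26  11^20=40  11^21=30  11^22=2  11^23=22
  11^24=37  11^25=38  11^26=8  11^27=6  11^28=25  11^29=29
  11^30=32  11^31=24  11^32=18  11^33=34  11^34=5  11^35=14
  11^36=31  11^37=13  11^38=20
So 11^38 ≡ 20 (mod 41), giving k = 38.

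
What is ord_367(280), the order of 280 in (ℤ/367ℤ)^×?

122

The order of 280 must divide p − 1 = 366 = 2 · 3 · 61.
Divisors: 1, 2, 3, 6, 61, 122, 183, 366.
Check each in increasing order: 280^1 ≡ 280;  280^2 ≡ 229;  280^3 ≡ 262;  280^6 ≡ 15;  280^61 ≡ 366;  280^122 ≡ 1.
Smallest exponent giving 1 is 122.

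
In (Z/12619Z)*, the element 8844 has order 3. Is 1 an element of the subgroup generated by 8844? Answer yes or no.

yes

⟨8844⟩ has order 3; its elements mod 12619 are {1, 3774, 8844}.
1 is in this set.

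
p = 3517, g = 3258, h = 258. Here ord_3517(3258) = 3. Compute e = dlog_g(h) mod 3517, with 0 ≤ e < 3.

2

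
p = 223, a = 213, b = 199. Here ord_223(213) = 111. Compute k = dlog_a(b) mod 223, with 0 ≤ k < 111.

80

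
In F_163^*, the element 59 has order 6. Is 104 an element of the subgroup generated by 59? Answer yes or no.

104 ∈ ⟨59⟩ iff 104^6 ≡ 1 (mod 163), since |⟨59⟩| = 6.
104^6 mod 163 = 1.
Since 1 = 1, 104 lies in the subgroup.

yes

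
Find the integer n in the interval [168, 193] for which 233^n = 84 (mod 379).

Compute 233^168 mod 379 = 84, then multiply by 233 repeatedly:
  233^168=84
Found 84 at exponent 168.

168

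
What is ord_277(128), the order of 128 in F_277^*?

The order of 128 must divide p − 1 = 276 = 2^2 · 3 · 23.
Divisors: 1, 2, 3, 4, 6, 12, 23, 46, 69, 92, 138, 276.
Check each in increasing order: 128^1 ≡ 128;  128^2 ≡ 41;  128^3 ≡ 262;  128^4 ≡ 19;  128^6 ≡ 225;  128^12 ≡ 211;  128^23 ≡ 60;  128^46 ≡ 276;  128^69 ≡ 217;  128^92 ≡ 1.
Smallest exponent giving 1 is 92.

92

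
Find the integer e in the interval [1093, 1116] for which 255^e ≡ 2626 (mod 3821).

Compute 255^1093 mod 3821 = 1875, then multiply by 255 repeatedly:
  255^1093=1875  255^1094=500  255^1095=1407  255^1096=3432  255^1097=151
  255^1098=295  255^1099=2626
Found 2626 at exponent 1099.

1099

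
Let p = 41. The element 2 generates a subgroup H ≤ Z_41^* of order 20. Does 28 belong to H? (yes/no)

⟨2⟩ has order 20; its elements mod 41 are {1, 2, 4, 5, 8, 9, 10, 16, 18, 20, 21, 23, 25, 31, 32, 33, 36, 37, 39, 40}.
28 is not in this set.

no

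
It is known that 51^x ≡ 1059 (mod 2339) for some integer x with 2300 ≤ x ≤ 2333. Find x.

Compute 51^2300 mod 2339 = 1098, then multiply by 51 repeatedly:
  51^2300=1098  51^2301=2201  51^2302=2318  51^2303=1268  51^2304=1515
  51^2305=78  51^2306=1639  51^2307=1724  51^2308=1381  51^2309=261
  51^2310=1616  51^2311=551  51^2312=33  51^2313=1683  51^2314=1629
  51^2315=1214  51^2316=1100  51^2317=2303  51^2318=503  51^2319=2263
  51^2320=802  51^2321=1139  51^2322=1953  51^2323=1365  51^2324=1784
  51^2325=2102  51^2326=1947  51^2327=1059
Found 1059 at exponent 2327.

2327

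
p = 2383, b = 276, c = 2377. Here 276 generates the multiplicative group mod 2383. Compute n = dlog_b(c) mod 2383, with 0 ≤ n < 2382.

Baby-step giant-step with m = ceil(sqrt(2382)) = 49.
Baby table (276^j mod 2383 for j=0..48):
  0:1  1:276  2:2303  3:1750  4:1634  5:597  6:345  7:2283
  8:996  9:851  10:1342  11:1027  12:2258  13:1245  14:468  15:486
  16:688  17:1631  18:2152  19:585  20:1799  21:860  22:1443  23:307
  24:1327  25:1653  26:1075  27:1208  28:2171  29:1063  30:279  31:748
  32:1510  33:2118  34:733  35:2136  36:935  37:696  38:1456  39:1512
  40:287  41:573  42:870  43:1820  44:1890  45:2146  46:1312  47:2279
  48:2275
Giant step factor: 276^(-49) ≡ 1453 (mod 2383).
Scan 2377·1453^i mod 2383 for i = 0, 1, …:
  i=0: 2377   i=1: 814   i=2: 774   i=3: 2229
  i=4: 240   i=5: 802   i=6: 19   i=7: 1394
  i=8: 2315   i=9: 1282     …   i=16: 818
  i=17: 1820
Match at i=17, j=43: n = 17·49 + 43 = 876.

876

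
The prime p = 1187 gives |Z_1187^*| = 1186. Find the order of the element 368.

593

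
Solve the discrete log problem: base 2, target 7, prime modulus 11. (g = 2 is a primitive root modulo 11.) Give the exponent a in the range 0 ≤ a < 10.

7

Successive powers of 2 modulo 11:
  2^0=1  2^1=2  2^2=4  2^3=8  2^4=5  2^5=10
  2^6=9  2^7=7
So 2^7 ≡ 7 (mod 11), giving a = 7.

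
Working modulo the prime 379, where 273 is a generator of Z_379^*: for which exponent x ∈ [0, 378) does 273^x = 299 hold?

173

Baby-step giant-step with m = ceil(sqrt(378)) = 20.
Baby table (273^j mod 379 for j=0..19):
  0:1  1:273  2:245  3:181  4:143  5:2  6:167  7:111
  8:362  9:286  10:4  11:334  12:222  13:345  14:193  15:8
  16:289  17:65  18:311  19:7
Giant step factor: 273^(-20) ≡ 308 (mod 379).
Scan 299·308^i mod 379 for i = 0, 1, …:
  i=0: 299   i=1: 374   i=2: 355   i=3: 188
  i=4: 296   i=5: 208   i=6: 13   i=7: 214
  i=8: 345
Match at i=8, j=13: x = 8·20 + 13 = 173.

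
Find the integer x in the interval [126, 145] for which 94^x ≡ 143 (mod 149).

130

Compute 94^126 mod 149 = 132, then multiply by 94 repeatedly:
  94^126=132  94^127=41  94^128=129  94^129=57  94^130=143
Found 143 at exponent 130.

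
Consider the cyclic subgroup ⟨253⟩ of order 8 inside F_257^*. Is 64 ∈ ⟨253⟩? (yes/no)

⟨253⟩ has order 8; its elements mod 257 are {1, 4, 16, 64, 193, 241, 253, 256}.
64 is in this set.

yes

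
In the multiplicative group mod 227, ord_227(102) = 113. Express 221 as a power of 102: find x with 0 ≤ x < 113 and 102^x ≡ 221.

111

Baby-step giant-step with m = ceil(sqrt(113)) = 11.
Baby table (102^j mod 227 for j=0..10):
  0:1  1:102  2:189  3:210  4:82  5:192  6:62  7:195
  8:141  9:81  10:90
Giant step factor: 102^(-11) ≡ 84 (mod 227).
Scan 221·84^i mod 227 for i = 0, 1, …:
  i=0: 221   i=1: 177   i=2: 113   i=3: 185
  i=4: 104   i=5: 110   i=6: 160   i=7: 47
  i=8: 89   i=9: 212   i=10: 102
Match at i=10, j=1: x = 10·11 + 1 = 111.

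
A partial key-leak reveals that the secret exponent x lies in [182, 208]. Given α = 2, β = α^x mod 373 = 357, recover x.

190

Compute 2^182 mod 373 = 303, then multiply by 2 repeatedly:
  2^182=303  2^183=233  2^184=93  2^185=186  2^186=372
  2^187=371  2^188=369  2^189=365  2^190=357
Found 357 at exponent 190.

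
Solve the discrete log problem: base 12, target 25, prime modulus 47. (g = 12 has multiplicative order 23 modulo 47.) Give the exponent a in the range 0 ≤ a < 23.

Successive powers of 12 modulo 47:
  12^0=1  12^1=12  12^2=3  12^3=36  12^4=9  12^5=14
  12^6=27  12^7=42  12^8=34  12^9=32  12^10=8  12^11=2
  12^12=24  12^13=6  12^14=25
So 12^14 ≡ 25 (mod 47), giving a = 14.

14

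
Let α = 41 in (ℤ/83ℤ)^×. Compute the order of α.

41

The order of 41 must divide p − 1 = 82 = 2 · 41.
Divisors: 1, 2, 41, 82.
Check each in increasing order: 41^1 ≡ 41;  41^2 ≡ 21;  41^41 ≡ 1.
Smallest exponent giving 1 is 41.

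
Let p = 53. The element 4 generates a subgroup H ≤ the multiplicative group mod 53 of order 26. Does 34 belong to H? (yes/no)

no

34 ∈ ⟨4⟩ iff 34^26 ≡ 1 (mod 53), since |⟨4⟩| = 26.
34^26 mod 53 = 52.
Since 52 ≠ 1, 34 does not lie in the subgroup.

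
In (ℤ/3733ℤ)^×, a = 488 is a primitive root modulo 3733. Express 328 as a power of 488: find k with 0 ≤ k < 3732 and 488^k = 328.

2673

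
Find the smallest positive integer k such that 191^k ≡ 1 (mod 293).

73

The order of 191 must divide p − 1 = 292 = 2^2 · 73.
Divisors: 1, 2, 4, 73, 146, 292.
Check each in increasing order: 191^1 ≡ 191;  191^2 ≡ 149;  191^4 ≡ 226;  191^73 ≡ 1.
Smallest exponent giving 1 is 73.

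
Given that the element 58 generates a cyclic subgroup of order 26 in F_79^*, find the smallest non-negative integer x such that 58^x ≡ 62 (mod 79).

Successive powers of 58 modulo 79:
  58^0=1  58^1=58  58^2=46  58^3=61  58^4=62
So 58^4 ≡ 62 (mod 79), giving x = 4.

4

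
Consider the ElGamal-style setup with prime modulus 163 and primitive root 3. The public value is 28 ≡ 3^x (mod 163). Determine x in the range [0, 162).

Baby-step giant-step with m = ceil(sqrt(162)) = 13.
Baby table (3^j mod 163 for j=0..12):
  0:1  1:3  2:9  3:27  4:81  5:80  6:77  7:68
  8:41  9:123  10:43  11:129  12:61
Giant step factor: 3^(-13) ≡ 106 (mod 163).
Scan 28·106^i mod 163 for i = 0, 1, …:
  i=0: 28   i=1: 34   i=2: 18   i=3: 115
  i=4: 128   i=5: 39   i=6: 59   i=7: 60
  i=8: 3
Match at i=8, j=1: x = 8·13 + 1 = 105.

105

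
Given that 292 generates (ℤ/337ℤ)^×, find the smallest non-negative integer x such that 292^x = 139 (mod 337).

Baby-step giant-step with m = ceil(sqrt(336)) = 19.
Baby table (292^j mod 337 for j=0..18):
  0:1  1:292  2:3  3:202  4:9  5:269  6:27  7:133
  8:81  9:62  10:243  11:186  12:55  13:221  14:165  15:326
  16:158  17:304  18:137
Giant step factor: 292^(-19) ≡ 177 (mod 337).
Scan 139·177^i mod 337 for i = 0, 1, …:
  i=0: 139   i=1: 2   i=2: 17   i=3: 313
  i=4: 133
Match at i=4, j=7: x = 4·19 + 7 = 83.

83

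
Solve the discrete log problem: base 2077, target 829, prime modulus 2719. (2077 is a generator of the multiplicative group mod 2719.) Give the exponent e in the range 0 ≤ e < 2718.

184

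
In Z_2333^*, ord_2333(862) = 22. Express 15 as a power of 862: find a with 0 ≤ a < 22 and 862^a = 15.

18

Successive powers of 862 modulo 2333:
  862^0=1  862^1=862  862^2=1150  862^3=2108  862^4=2022  862^5=213
  862^6=1632  862^7=2318  862^8=1068  862^9=1414  862^10=1042  862^11=2332
  862^12=1471  862^13=1183  862^14=225  862^15=311  862^16=2120  862^17=701
  862^18=15
So 862^18 ≡ 15 (mod 2333), giving a = 18.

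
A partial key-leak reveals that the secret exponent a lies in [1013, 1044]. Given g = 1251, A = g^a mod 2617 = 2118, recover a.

Compute 1251^1013 mod 2617 = 259, then multiply by 1251 repeatedly:
  1251^1013=259  1251^1014=2118
Found 2118 at exponent 1014.

1014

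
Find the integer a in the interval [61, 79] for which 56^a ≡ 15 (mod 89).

79

Compute 56^61 mod 89 = 82, then multiply by 56 repeatedly:
  56^61=82  56^62=53  56^63=31  56^64=45  56^65=28
  56^66=55  56^67=54  56^68=87  56^69=66  56^70=47
  56^71=51  56^72=8  56^73=3  56^74=79  56^75=63
  56^76=57  56^77=77  56^78=40  56^79=15
Found 15 at exponent 79.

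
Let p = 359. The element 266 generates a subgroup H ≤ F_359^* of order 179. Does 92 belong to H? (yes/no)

92 ∈ ⟨266⟩ iff 92^179 ≡ 1 (mod 359), since |⟨266⟩| = 179.
92^179 mod 359 = 1.
Since 1 = 1, 92 lies in the subgroup.

yes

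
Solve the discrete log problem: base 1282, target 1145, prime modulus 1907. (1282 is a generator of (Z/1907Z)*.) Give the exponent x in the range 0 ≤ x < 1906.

Baby-step giant-step with m = ceil(sqrt(1906)) = 44.
Baby table (1282^j mod 1907 for j=0..43):
  0:1  1:1282  2:1597  3:1143  4:750  5:372  6:154  7:1007
  8:1842  9:578  10:1080  11:78  12:832  13:611  14:1432  15:1290
  16:411  17:570  18:359  19:651  20:1223  21:332  22:363  23:58
  24:1890  25:1090  26:1456  27:1546  28:599  29:1304  30:1196  31:44
  32:1105  33:1616  34:710  35:581  36:1112  37:1055  38:447  39:954
  40:641  41:1752  42:1525  43:375
Giant step factor: 1282^(-44) ≡ 933 (mod 1907).
Scan 1145·933^i mod 1907 for i = 0, 1, …:
  i=0: 1145   i=1: 365   i=2: 1099   i=3: 1308
  i=4: 1791   i=5: 471   i=6: 833   i=7: 1040
  i=8: 1564   i=9: 357     …   i=24: 1133
  i=25: 611
Match at i=25, j=13: x = 25·44 + 13 = 1113.

1113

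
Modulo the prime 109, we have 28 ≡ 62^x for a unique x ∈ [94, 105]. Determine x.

Compute 62^94 mod 109 = 87, then multiply by 62 repeatedly:
  62^94=87  62^95=53  62^96=16  62^97=11  62^98=28
Found 28 at exponent 98.

98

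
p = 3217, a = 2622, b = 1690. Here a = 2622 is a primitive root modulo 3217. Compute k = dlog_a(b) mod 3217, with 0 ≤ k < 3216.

Baby-step giant-step with m = ceil(sqrt(3216)) = 57.
Baby table (2622^j mod 3217 for j=0..56):
  0:1  1:2622  2:155  3:1068  4:1506  5:1473  6:1806  7:3125
  8:51  9:1825  10:1471  11:2996  12:2815  13:1132  14:2030  15:1742
  16:2601  17:2999  18:1030  19:1597  20:2017  21:3043  22:586  23:1983
  24:754  25:1750  26:1058  27:1022  28:3140  29:777  30:933  31:1406
  32:3067  33:2391  34:2486  35:650  36:2507  37:1023  38:2545  39:932
  40:2001  41:2912  42:1323  43:980  44:2394  45:701  46:1115  47:2494
  48:2324  49:530  50:3133  51:1725  52:3065  53:364  54:2176  55:1731
  56:2712
Giant step factor: 2622^(-57) ≡ 1698 (mod 3217).
Scan 1690·1698^i mod 3217 for i = 0, 1, …:
  i=0: 1690   i=1: 56   i=2: 1795   i=3: 1411
  i=4: 2430   i=5: 1946   i=6: 449   i=7: 3190
  i=8: 2409   i=9: 1675     …   i=30: 982
  i=31: 1030
Match at i=31, j=18: k = 31·57 + 18 = 1785.

1785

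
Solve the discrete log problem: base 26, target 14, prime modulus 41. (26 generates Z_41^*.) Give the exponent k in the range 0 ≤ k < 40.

25

Successive powers of 26 modulo 41:
  26^0=1  26^1=26  26^2=20  26^3=28  26^4=31  26^5=27
  26^6=5  26^7=7  26^8=18  26^9=17  26^10=32  26^11=12
  26^12=25  26^13=35  26^14=8  26^15=3  26^16=37  26^17=19
  26^18=2  26^19=11  26^20=40  26^21=15  26^22=21  26^23=13
  26^24=10  26^25=14
So 26^25 ≡ 14 (mod 41), giving k = 25.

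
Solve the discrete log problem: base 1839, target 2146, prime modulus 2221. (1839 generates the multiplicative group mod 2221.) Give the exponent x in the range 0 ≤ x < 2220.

Baby-step giant-step with m = ceil(sqrt(2220)) = 48.
Baby table (1839^j mod 2221 for j=0..47):
  0:1  1:1839  2:1559  3:1911  4:707  5:888  6:597  7:709
  8:124  9:1494  10:89  11:1538  12:1049  13:1283  14:735  15:1297
  16:2050  17:913  18:2152  19:1927  20:1258  21:1401  22:79  23:916
  24:1006  25:2162  26:328  27:1301  28:522  29:486  30:912  31:313
  32:368  33:1568  34:694  35:1412  36:319  37:297  38:2038  39:1055
  40:1212  41:1205  42:1658  43:1850  44:1799  45:1292  46:1739  47:2002
Giant step factor: 1839^(-48) ≡ 3 (mod 2221).
Scan 2146·3^i mod 2221 for i = 0, 1, …:
  i=0: 2146   i=1: 1996   i=2: 1546   i=3: 196
  i=4: 588   i=5: 1764   i=6: 850   i=7: 329
  i=8: 987   i=9: 740     …   i=32: 199
  i=33: 597
Match at i=33, j=6: x = 33·48 + 6 = 1590.

1590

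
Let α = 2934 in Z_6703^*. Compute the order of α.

The order of 2934 must divide p − 1 = 6702 = 2 · 3 · 1117.
Divisors: 1, 2, 3, 6, 1117, 2234, 3351, 6702.
Check each in increasing order: 2934^1 ≡ 2934;  2934^2 ≡ 1704;  2934^3 ≡ 5801;  2934^6 ≡ 2541;  2934^1117 ≡ 5222;  2934^2234 ≡ 1480;  2934^3351 ≡ 1.
Smallest exponent giving 1 is 3351.

3351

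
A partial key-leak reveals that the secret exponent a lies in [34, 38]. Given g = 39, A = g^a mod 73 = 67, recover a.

34

Compute 39^34 mod 73 = 67, then multiply by 39 repeatedly:
  39^34=67
Found 67 at exponent 34.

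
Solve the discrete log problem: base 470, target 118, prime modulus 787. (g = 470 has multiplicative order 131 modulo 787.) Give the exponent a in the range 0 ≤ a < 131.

93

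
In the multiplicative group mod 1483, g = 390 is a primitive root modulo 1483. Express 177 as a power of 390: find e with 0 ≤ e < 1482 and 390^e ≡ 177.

1067

Baby-step giant-step with m = ceil(sqrt(1482)) = 39.
Baby table (390^j mod 1483 for j=0..38):
  0:1  1:390  2:834  3:483  4:29  5:929  6:458  7:660
  8:841  9:247  10:1418  11:1344  12:661  13:1231  14:1081  15:418
  16:1373  17:107  18:206  19:258  20:1259  21:137  22:42  23:67
  24:919  25:1007  26:1218  27:460  28:1440  29:1026  30:1213  31:1476
  32:236  33:94  34:1068  35:1280  36:912  37:1243  38:1312
Giant step factor: 390^(-39) ≡ 758 (mod 1483).
Scan 177·758^i mod 1483 for i = 0, 1, …:
  i=0: 177   i=1: 696   i=2: 1103   i=3: 1145
  i=4: 355   i=5: 667   i=6: 1366   i=7: 294
  i=8: 402   i=9: 701     …   i=26: 1189
  i=27: 1081
Match at i=27, j=14: e = 27·39 + 14 = 1067.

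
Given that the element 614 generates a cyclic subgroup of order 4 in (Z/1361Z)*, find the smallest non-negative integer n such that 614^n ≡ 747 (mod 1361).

3

Successive powers of 614 modulo 1361:
  614^0=1  614^1=614  614^2=1360  614^3=747
So 614^3 ≡ 747 (mod 1361), giving n = 3.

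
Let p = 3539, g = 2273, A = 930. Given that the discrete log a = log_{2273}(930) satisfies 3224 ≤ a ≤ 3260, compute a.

Compute 2273^3224 mod 3539 = 3196, then multiply by 2273 repeatedly:
  2273^3224=3196  2273^3225=2480  2273^3226=2952  2273^3227=3491  2273^3228=605
  2273^3229=2033  2273^3230=2614  2273^3231=3180  2273^3232=1502  2273^3233=2450
  2273^3234=2003  2273^3235=1665  2273^3236=1354  2273^3237=2251  2273^3238=2668
  2273^3239=2057  2273^3240=542  2273^3241=394  2273^3242=195  2273^3243=860
  2273^3244=1252  2273^3245=440  2273^3246=2122  2273^3247=3188  2273^3248=1991
  2273^3249=2701  2273^3250=2747  2273^3251=1135  2273^3252=3463  2273^3253=663
  2273^3254=2924  2273^3255=10  2273^3256=1496  2273^3257=2968  2273^3258=930
Found 930 at exponent 3258.

3258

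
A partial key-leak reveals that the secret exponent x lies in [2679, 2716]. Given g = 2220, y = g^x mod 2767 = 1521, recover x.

2692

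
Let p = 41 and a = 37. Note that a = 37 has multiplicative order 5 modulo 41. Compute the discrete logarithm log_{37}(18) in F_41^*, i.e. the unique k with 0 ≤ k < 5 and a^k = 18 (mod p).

Successive powers of 37 modulo 41:
  37^0=1  37^1=37  37^2=16  37^3=18
So 37^3 ≡ 18 (mod 41), giving k = 3.

3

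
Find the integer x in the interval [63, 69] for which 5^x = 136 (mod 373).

69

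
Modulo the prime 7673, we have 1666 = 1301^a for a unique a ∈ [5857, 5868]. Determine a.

5859

Compute 1301^5857 mod 7673 = 7060, then multiply by 1301 repeatedly:
  1301^5857=7060  1301^5858=479  1301^5859=1666
Found 1666 at exponent 5859.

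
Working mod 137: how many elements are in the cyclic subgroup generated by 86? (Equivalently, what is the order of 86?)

136

The order of 86 must divide p − 1 = 136 = 2^3 · 17.
Divisors: 1, 2, 4, 8, 17, 34, 68, 136.
Check each in increasing order: 86^1 ≡ 86;  86^2 ≡ 135;  86^4 ≡ 4;  86^8 ≡ 16;  86^17 ≡ 96;  86^34 ≡ 37;  86^68 ≡ 136;  86^136 ≡ 1.
Smallest exponent giving 1 is 136.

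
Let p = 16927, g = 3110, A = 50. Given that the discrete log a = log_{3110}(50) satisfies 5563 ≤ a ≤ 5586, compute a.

5586

Compute 3110^5563 mod 16927 = 6856, then multiply by 3110 repeatedly:
  3110^5563=6856  3110^5564=11067  3110^5565=5779  3110^5566=13143  3110^5567=12952
  3110^5568=11387  3110^5569=2286  3110^5570=120  3110^5571=806  3110^5572=1464
  3110^5573=16604  3110^5574=11090  3110^5575=9601  3110^5576=16809  3110^5577=5414
  3110^5578=12102  3110^5579=8499  3110^5580=8843  3110^5581=12282  3110^5582=9708
  3110^5583=11039  3110^5584=3334  3110^5585=9416  3110^5586=50
Found 50 at exponent 5586.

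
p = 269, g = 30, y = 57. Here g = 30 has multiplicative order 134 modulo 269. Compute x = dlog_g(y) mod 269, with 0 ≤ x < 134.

Baby-step giant-step with m = ceil(sqrt(134)) = 12.
Baby table (30^j mod 269 for j=0..11):
  0:1  1:30  2:93  3:100  4:41  5:154  6:47  7:65
  8:67  9:127  10:44  11:244
Giant step factor: 30^(-12) ≡ 118 (mod 269).
Scan 57·118^i mod 269 for i = 0, 1, …:
  i=0: 57   i=1: 1
Match at i=1, j=0: x = 1·12 + 0 = 12.

12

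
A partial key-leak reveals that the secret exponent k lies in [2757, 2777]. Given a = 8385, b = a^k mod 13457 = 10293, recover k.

2758

Compute 8385^2757 mod 13457 = 6294, then multiply by 8385 repeatedly:
  8385^2757=6294  8385^2758=10293
Found 10293 at exponent 2758.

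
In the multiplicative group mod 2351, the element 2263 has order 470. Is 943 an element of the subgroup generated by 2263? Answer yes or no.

943 ∈ ⟨2263⟩ iff 943^470 ≡ 1 (mod 2351), since |⟨2263⟩| = 470.
943^470 mod 2351 = 1.
Since 1 = 1, 943 lies in the subgroup.

yes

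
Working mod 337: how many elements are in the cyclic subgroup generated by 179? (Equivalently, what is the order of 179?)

42

The order of 179 must divide p − 1 = 336 = 2^4 · 3 · 7.
Divisors: 1, 2, 3, 4, 6, 7, 8, 12, 14, 16, 21, 24, 28, 42, 48, 56, 84, 112, 168, 336.
Check each in increasing order: 179^1 ≡ 179;  179^2 ≡ 26;  179^3 ≡ 273;  179^4 ≡ 2;  179^6 ≡ 52;  179^7 ≡ 209;  179^8 ≡ 4;  179^12 ≡ 8;  179^14 ≡ 208;  179^16 ≡ 16;  179^21 ≡ 336;  179^24 ≡ 64;  179^28 ≡ 128;  179^42 ≡ 1.
Smallest exponent giving 1 is 42.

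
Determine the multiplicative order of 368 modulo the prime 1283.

1282

The order of 368 must divide p − 1 = 1282 = 2 · 641.
Divisors: 1, 2, 641, 1282.
Check each in increasing order: 368^1 ≡ 368;  368^2 ≡ 709;  368^641 ≡ 1282;  368^1282 ≡ 1.
Smallest exponent giving 1 is 1282.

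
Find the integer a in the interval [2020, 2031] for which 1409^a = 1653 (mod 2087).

2031

Compute 1409^2020 mod 2087 = 997, then multiply by 1409 repeatedly:
  1409^2020=997  1409^2021=222  1409^2022=1835  1409^2023=1809  1409^2024=654
  1409^2025=1119  1409^2026=986  1409^2027=1419  1409^2028=25  1409^2029=1833
  1409^2030=1078  1409^2031=1653
Found 1653 at exponent 2031.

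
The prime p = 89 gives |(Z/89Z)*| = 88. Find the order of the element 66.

The order of 66 must divide p − 1 = 88 = 2^3 · 11.
Divisors: 1, 2, 4, 8, 11, 22, 44, 88.
Check each in increasing order: 66^1 ≡ 66;  66^2 ≡ 84;  66^4 ≡ 25;  66^8 ≡ 2;  66^11 ≡ 52;  66^22 ≡ 34;  66^44 ≡ 88;  66^88 ≡ 1.
Smallest exponent giving 1 is 88.

88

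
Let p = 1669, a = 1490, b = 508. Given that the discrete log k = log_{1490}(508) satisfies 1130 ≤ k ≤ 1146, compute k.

Compute 1490^1130 mod 1669 = 1094, then multiply by 1490 repeatedly:
  1490^1130=1094  1490^1131=1116  1490^1132=516  1490^1133=1100  1490^1134=42
  1490^1135=827  1490^1136=508
Found 508 at exponent 1136.

1136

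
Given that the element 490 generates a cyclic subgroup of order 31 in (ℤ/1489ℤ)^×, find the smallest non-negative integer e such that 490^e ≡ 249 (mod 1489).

20

Successive powers of 490 modulo 1489:
  490^0=1  490^1=490  490^2=371  490^3=132  490^4=653  490^5=1324
  490^6=1045  490^7=1323  490^8=555  490^9=952  490^10=423  490^11=299
  490^12=588  490^13=743  490^14=754  490^15=188  490^16=1291  490^17=1254
  490^18=992  490^19=666  490^20=249
So 490^20 ≡ 249 (mod 1489), giving e = 20.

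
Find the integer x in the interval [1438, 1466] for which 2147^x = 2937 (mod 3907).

1447

Compute 2147^1438 mod 3907 = 2135, then multiply by 2147 repeatedly:
  2147^1438=2135  2147^1439=934  2147^1440=1007  2147^1441=1458  2147^1442=819
  2147^1443=243  2147^1444=2090  2147^1445=1994  2147^1446=2953  2147^1447=2937
Found 2937 at exponent 1447.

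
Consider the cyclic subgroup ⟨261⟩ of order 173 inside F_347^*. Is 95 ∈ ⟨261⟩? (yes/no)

yes

95 ∈ ⟨261⟩ iff 95^173 ≡ 1 (mod 347), since |⟨261⟩| = 173.
95^173 mod 347 = 1.
Since 1 = 1, 95 lies in the subgroup.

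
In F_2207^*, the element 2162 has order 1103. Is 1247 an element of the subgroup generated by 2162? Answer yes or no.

yes

1247 ∈ ⟨2162⟩ iff 1247^1103 ≡ 1 (mod 2207), since |⟨2162⟩| = 1103.
1247^1103 mod 2207 = 1.
Since 1 = 1, 1247 lies in the subgroup.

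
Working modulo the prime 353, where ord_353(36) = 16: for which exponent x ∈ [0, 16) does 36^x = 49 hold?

7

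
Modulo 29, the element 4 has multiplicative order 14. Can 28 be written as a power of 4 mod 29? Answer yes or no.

yes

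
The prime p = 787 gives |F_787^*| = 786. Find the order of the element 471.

The order of 471 must divide p − 1 = 786 = 2 · 3 · 131.
Divisors: 1, 2, 3, 6, 131, 262, 393, 786.
Check each in increasing order: 471^1 ≡ 471;  471^2 ≡ 694;  471^3 ≡ 269;  471^6 ≡ 744;  471^131 ≡ 1.
Smallest exponent giving 1 is 131.

131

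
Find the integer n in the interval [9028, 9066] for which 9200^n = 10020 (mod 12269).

9058

Compute 9200^9028 mod 12269 = 2236, then multiply by 9200 repeatedly:
  9200^9028=2236  9200^9029=8356  9200^9030=9915  9200^9031=10254  9200^9032=459
  9200^9033=2264  9200^9034=8307  9200^9035=799  9200^9036=1669  9200^9037=6281
  9200^9038=10479  9200^9039=9267  9200^9040=11388  9200^9041=4609  9200^9042=1136
  9200^9043=10281  9200^9044=3479  9200^9045=9248  9200^9046=8354  9200^9047=3784
  9200^9048=5647  9200^9049=5454  9200^9050=8859  9200^9051=12102  9200^9052=9494
  9200^9053=1789  9200^9054=6071  9200^9055=4712  9200^9056=4023  9200^9057=8296
  9200^9058=10020
Found 10020 at exponent 9058.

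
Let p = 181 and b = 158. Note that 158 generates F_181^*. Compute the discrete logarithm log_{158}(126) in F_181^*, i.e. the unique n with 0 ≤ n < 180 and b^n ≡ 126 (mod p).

16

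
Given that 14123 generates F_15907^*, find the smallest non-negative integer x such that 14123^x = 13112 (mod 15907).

10678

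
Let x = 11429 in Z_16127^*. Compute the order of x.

8063

The order of 11429 must divide p − 1 = 16126 = 2 · 11 · 733.
Divisors: 1, 2, 11, 22, 733, 1466, 8063, 16126.
Check each in increasing order: 11429^1 ≡ 11429;  11429^2 ≡ 9468;  11429^11 ≡ 9326;  11429^22 ≡ 1365;  11429^733 ≡ 896;  11429^1466 ≡ 12593;  11429^8063 ≡ 1.
Smallest exponent giving 1 is 8063.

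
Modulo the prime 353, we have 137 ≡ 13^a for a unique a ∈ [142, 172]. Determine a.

Compute 13^142 mod 353 = 92, then multiply by 13 repeatedly:
  13^142=92  13^143=137
Found 137 at exponent 143.

143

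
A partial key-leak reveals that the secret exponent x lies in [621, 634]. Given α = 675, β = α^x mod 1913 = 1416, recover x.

Compute 675^621 mod 1913 = 1196, then multiply by 675 repeatedly:
  675^621=1196  675^622=14  675^623=1798  675^624=808  675^625=195
  675^626=1541  675^627=1416
Found 1416 at exponent 627.

627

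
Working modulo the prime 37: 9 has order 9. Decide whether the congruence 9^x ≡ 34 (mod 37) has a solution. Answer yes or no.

⟨9⟩ has order 9; its elements mod 37 are {1, 7, 9, 10, 12, 16, 26, 33, 34}.
34 is in this set.

yes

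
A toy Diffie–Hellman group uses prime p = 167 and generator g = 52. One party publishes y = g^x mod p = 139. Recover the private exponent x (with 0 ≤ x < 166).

163

Baby-step giant-step with m = ceil(sqrt(166)) = 13.
Baby table (52^j mod 167 for j=0..12):
  0:1  1:52  2:32  3:161  4:22  5:142  6:36  7:35
  8:150  9:118  10:124  11:102  12:127
Giant step factor: 52^(-13) ≡ 156 (mod 167).
Scan 139·156^i mod 167 for i = 0, 1, …:
  i=0: 139   i=1: 141   i=2: 119   i=3: 27
  i=4: 37   i=5: 94   i=6: 135   i=7: 18
  i=8: 136   i=9: 7   i=10: 90   i=11: 12
  i=12: 35
Match at i=12, j=7: x = 12·13 + 7 = 163.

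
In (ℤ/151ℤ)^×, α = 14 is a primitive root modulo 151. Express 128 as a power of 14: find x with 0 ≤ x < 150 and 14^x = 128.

20

Baby-step giant-step with m = ceil(sqrt(150)) = 13.
Baby table (14^j mod 151 for j=0..12):
  0:1  1:14  2:45  3:26  4:62  5:113  6:72  7:102
  8:69  9:60  10:85  11:133  12:50
Giant step factor: 14^(-13) ≡ 140 (mod 151).
Scan 128·140^i mod 151 for i = 0, 1, …:
  i=0: 128   i=1: 102
Match at i=1, j=7: x = 1·13 + 7 = 20.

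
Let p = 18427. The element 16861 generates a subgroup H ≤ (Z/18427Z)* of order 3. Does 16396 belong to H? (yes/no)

no

⟨16861⟩ has order 3; its elements mod 18427 are {1, 1565, 16861}.
16396 is not in this set.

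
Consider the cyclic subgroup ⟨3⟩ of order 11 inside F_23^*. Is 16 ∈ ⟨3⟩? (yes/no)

yes

16 ∈ ⟨3⟩ iff 16^11 ≡ 1 (mod 23), since |⟨3⟩| = 11.
16^11 mod 23 = 1.
Since 1 = 1, 16 lies in the subgroup.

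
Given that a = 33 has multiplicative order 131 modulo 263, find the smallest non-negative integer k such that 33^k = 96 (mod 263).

Baby-step giant-step with m = ceil(sqrt(131)) = 12.
Baby table (33^j mod 263 for j=0..11):
  0:1  1:33  2:37  3:169  4:54  5:204  6:157  7:184
  8:23  9:233  10:62  11:205
Giant step factor: 33^(-12) ≡ 18 (mod 263).
Scan 96·18^i mod 263 for i = 0, 1, …:
  i=0: 96   i=1: 150   i=2: 70   i=3: 208
  i=4: 62
Match at i=4, j=10: k = 4·12 + 10 = 58.

58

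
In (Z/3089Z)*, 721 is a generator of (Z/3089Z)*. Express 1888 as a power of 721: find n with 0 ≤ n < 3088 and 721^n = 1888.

Baby-step giant-step with m = ceil(sqrt(3088)) = 56.
Baby table (721^j mod 3089 for j=0..55):
  0:1  1:721  2:889  3:1546  4:2626  5:2878  6:2319  7:850
  8:1228  9:1934  10:1275  11:1842  12:2901  13:368  14:2763  15:2807
  16:552  17:2600  18:2666  19:828  20:811  21:910  22:1242  23:2761
  24:1365  25:1863  26:2597  27:503  28:1250  29:2351  30:2299  31:1875
  32:1982  33:1904  34:1268  35:2973  36:2856  37:1902  38:2915  39:1195
  40:2853  41:2828  42:248  43:2735  44:1153  45:372  46:2558  47:185
  48:558  49:748  50:1822  51:837  52:1122  53:2733  54:2800  55:1683
Giant step factor: 721^(-56) ≡ 376 (mod 3089).
Scan 1888·376^i mod 3089 for i = 0, 1, …:
  i=0: 1888   i=1: 2507   i=2: 487   i=3: 861
  i=4: 2480   i=5: 2691   i=6: 1713   i=7: 1576
  i=8: 2577   i=9: 2095     …   i=51: 1544
  i=52: 2901
Match at i=52, j=12: n = 52·56 + 12 = 2924.

2924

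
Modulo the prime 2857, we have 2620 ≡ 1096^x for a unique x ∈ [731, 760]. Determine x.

732

Compute 1096^731 mod 2857 = 701, then multiply by 1096 repeatedly:
  1096^731=701  1096^732=2620
Found 2620 at exponent 732.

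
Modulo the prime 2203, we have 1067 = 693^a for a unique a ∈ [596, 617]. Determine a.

608

Compute 693^596 mod 2203 = 340, then multiply by 693 repeatedly:
  693^596=340  693^597=2102  693^598=503  693^599=505  693^600=1891
  693^601=1881  693^602=1560  693^603=1610  693^604=1012  693^605=762
  693^606=1549  693^607=596  693^608=1067
Found 1067 at exponent 608.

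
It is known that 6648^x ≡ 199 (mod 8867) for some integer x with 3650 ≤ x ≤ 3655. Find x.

Compute 6648^3650 mod 8867 = 8363, then multiply by 6648 repeatedly:
  6648^3650=8363  6648^3651=1134  6648^3652=1882  6648^3653=199
Found 199 at exponent 3653.

3653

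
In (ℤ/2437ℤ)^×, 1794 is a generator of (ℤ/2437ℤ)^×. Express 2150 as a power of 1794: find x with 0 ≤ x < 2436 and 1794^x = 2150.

Baby-step giant-step with m = ceil(sqrt(2436)) = 50.
Baby table (1794^j mod 2437 for j=0..49):
  0:1  1:1794  2:1596  3:2186  4:551  5:1509  6:2076  7:608
  8:1413  9:442  10:923  11:1139  12:1160  13:2279  14:1677  15:1280
  16:666  17:674  18:404  19:987  20:1416  21:950  22:837  23:386
  24:376  25:1932  26:594  27:667  28:31  29:2000  30:736  31:1967
  32:22  33:476  34:994  35:1789  36:2374  37:1517  38:1806  39:1191
  40:1842  41:2413  42:810  43:688  44:1150  45:1398  46:339  47:1353
  48:30  49:206
Giant step factor: 1794^(-50) ≡ 1227 (mod 2437).
Scan 2150·1227^i mod 2437 for i = 0, 1, …:
  i=0: 2150   i=1: 1216   i=2: 588   i=3: 124
  i=4: 1054   i=5: 1648   i=6: 1823   i=7: 2092
  i=8: 723   i=9: 53     …   i=46: 1532
  i=47: 837
Match at i=47, j=22: x = 47·50 + 22 = 2372.

2372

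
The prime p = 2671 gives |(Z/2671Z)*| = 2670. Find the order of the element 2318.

The order of 2318 must divide p − 1 = 2670 = 2 · 3 · 5 · 89.
Divisors: 1, 2, 3, 5, 6, 10, 15, 30, 89, 178, 267, 445, 534, 890, 1335, 2670.
Check each in increasing order: 2318^1 ≡ 2318;  2318^2 ≡ 1743;  2318^3 ≡ 1722;  2318^5 ≡ 1913;  2318^6 ≡ 474;  2318^10 ≡ 299;  2318^15 ≡ 393;  2318^30 ≡ 2202;  2318^89 ≡ 1240;  2318^178 ≡ 1775;  2318^267 ≡ 96;  2318^445 ≡ 2127;  2318^534 ≡ 1203;  2318^890 ≡ 2126;  2318^1335 ≡ 2670;  2318^2670 ≡ 1.
Smallest exponent giving 1 is 2670.

2670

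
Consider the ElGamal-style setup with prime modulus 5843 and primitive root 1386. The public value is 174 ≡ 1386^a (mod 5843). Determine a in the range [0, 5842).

4380

Baby-step giant-step with m = ceil(sqrt(5842)) = 77.
Baby table (1386^j mod 5843 for j=0..76):
  0:1  1:1386  2:4492  3:3117  4:2185  5:1736  6:4623  7:3550
  8:494  9:1053  10:4551  11:3089  12:4278  13:4506  14:4992  15:800
  16:4473  17:155  18:4482  19:943  20:4009  21:5624  22:302  23:3719
  24:1008  25:611  26:5454  27:4245  28:5512  29:2831  30:3113  31:2484
  32:1297  33:3841  34:653  35:5236  36:90  37:2037  38:1113  39:66
  40:3831  41:4322  42:1217  43:3978  44:3559  45:1282  46:580  47:3389
  48:5225  49:2373  50:5212  51:1884  52:5246  53:2264  54:213  55:3068
  56:4387  57:3662  58:3808  59:1659  60:3075  61:2403  62:48  63:2255
  64:5268  65:3541  66:5549  67:1526  68:5713  69:953  70:340  71:3800
  72:2257  73:2197  74:839  75:97  76:53
Giant step factor: 1386^(-77) ≡ 3453 (mod 5843).
Scan 174·3453^i mod 5843 for i = 0, 1, …:
  i=0: 174   i=1: 4836   i=2: 5257   i=3: 4063
  i=4: 496   i=5: 689   i=6: 1016   i=7: 2448
  i=8: 3966   i=9: 4449     …   i=55: 3765
  i=56: 5713
Match at i=56, j=68: a = 56·77 + 68 = 4380.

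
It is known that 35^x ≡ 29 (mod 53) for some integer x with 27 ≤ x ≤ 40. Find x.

34

Compute 35^27 mod 53 = 18, then multiply by 35 repeatedly:
  35^27=18  35^28=47  35^29=2  35^30=17  35^31=12
  35^32=49  35^33=19  35^34=29
Found 29 at exponent 34.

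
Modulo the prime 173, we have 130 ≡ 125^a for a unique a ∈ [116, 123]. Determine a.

Compute 125^116 mod 173 = 106, then multiply by 125 repeatedly:
  125^116=106  125^117=102  125^118=121  125^119=74  125^120=81
  125^121=91  125^122=130
Found 130 at exponent 122.

122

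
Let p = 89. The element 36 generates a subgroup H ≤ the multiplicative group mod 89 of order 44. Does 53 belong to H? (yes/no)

53 ∈ ⟨36⟩ iff 53^44 ≡ 1 (mod 89), since |⟨36⟩| = 44.
53^44 mod 89 = 1.
Since 1 = 1, 53 lies in the subgroup.

yes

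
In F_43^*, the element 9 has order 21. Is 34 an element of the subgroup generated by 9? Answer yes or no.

no

34 ∈ ⟨9⟩ iff 34^21 ≡ 1 (mod 43), since |⟨9⟩| = 21.
34^21 mod 43 = 42.
Since 42 ≠ 1, 34 does not lie in the subgroup.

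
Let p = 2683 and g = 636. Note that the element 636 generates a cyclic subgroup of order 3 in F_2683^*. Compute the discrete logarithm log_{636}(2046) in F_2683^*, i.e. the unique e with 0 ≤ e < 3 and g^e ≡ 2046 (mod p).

Successive powers of 636 modulo 2683:
  636^0=1  636^1=636  636^2=2046
So 636^2 ≡ 2046 (mod 2683), giving e = 2.

2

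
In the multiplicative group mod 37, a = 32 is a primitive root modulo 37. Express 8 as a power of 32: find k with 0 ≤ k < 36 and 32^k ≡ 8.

15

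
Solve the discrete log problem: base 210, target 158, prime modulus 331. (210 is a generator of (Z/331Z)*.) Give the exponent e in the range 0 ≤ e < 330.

Baby-step giant-step with m = ceil(sqrt(330)) = 19.
Baby table (210^j mod 331 for j=0..18):
  0:1  1:210  2:77  3:282  4:302  5:199  6:84  7:97
  8:179  9:187  10:212  11:166  12:105  13:204  14:141  15:151
  16:265  17:42  18:214
Giant step factor: 210^(-19) ≡ 135 (mod 331).
Scan 158·135^i mod 331 for i = 0, 1, …:
  i=0: 158   i=1: 146   i=2: 181   i=3: 272
  i=4: 310   i=5: 144   i=6: 242   i=7: 232
  i=8: 206   i=9: 6     …   i=13: 83
  i=14: 282
Match at i=14, j=3: e = 14·19 + 3 = 269.

269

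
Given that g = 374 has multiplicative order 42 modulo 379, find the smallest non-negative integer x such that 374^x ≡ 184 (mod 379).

33

Baby-step giant-step with m = ceil(sqrt(42)) = 7.
Baby table (374^j mod 379 for j=0..6):
  0:1  1:374  2:25  3:254  4:246  5:286  6:86
Giant step factor: 374^(-7) ≡ 52 (mod 379).
Scan 184·52^i mod 379 for i = 0, 1, …:
  i=0: 184   i=1: 93   i=2: 288   i=3: 195
  i=4: 286
Match at i=4, j=5: x = 4·7 + 5 = 33.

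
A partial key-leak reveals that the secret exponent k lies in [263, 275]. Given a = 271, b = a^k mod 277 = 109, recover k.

273

Compute 271^263 mod 277 = 127, then multiply by 271 repeatedly:
  271^263=127  271^264=69  271^265=140  271^266=268  271^267=54
  271^268=230  271^269=5  271^270=247  271^271=180  271^272=28
  271^273=109
Found 109 at exponent 273.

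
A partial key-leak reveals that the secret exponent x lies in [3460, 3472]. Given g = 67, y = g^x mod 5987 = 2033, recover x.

Compute 67^3460 mod 5987 = 1192, then multiply by 67 repeatedly:
  67^3460=1192  67^3461=2033
Found 2033 at exponent 3461.

3461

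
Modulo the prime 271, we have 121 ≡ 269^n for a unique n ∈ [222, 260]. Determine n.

224

Compute 269^222 mod 271 = 98, then multiply by 269 repeatedly:
  269^222=98  269^223=75  269^224=121
Found 121 at exponent 224.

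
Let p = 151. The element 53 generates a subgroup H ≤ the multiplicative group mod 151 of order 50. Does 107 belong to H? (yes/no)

107 ∈ ⟨53⟩ iff 107^50 ≡ 1 (mod 151), since |⟨53⟩| = 50.
107^50 mod 151 = 1.
Since 1 = 1, 107 lies in the subgroup.

yes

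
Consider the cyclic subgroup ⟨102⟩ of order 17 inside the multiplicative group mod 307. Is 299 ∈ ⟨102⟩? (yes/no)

299 ∈ ⟨102⟩ iff 299^17 ≡ 1 (mod 307), since |⟨102⟩| = 17.
299^17 mod 307 = 1.
Since 1 = 1, 299 lies in the subgroup.

yes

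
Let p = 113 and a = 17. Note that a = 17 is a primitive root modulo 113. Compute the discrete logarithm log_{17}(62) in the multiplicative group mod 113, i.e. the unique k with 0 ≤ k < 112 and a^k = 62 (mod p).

102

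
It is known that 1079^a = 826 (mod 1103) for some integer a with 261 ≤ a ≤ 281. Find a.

262

Compute 1079^261 mod 1103 = 609, then multiply by 1079 repeatedly:
  1079^261=609  1079^262=826
Found 826 at exponent 262.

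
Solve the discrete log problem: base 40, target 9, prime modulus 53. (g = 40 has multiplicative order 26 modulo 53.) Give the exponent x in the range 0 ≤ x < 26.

9

Successive powers of 40 modulo 53:
  40^0=1  40^1=40  40^2=10  40^3=29  40^4=47  40^5=25
  40^6=46  40^7=38  40^8=36  40^9=9
So 40^9 ≡ 9 (mod 53), giving x = 9.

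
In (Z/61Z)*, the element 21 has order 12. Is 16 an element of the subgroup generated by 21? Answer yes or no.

no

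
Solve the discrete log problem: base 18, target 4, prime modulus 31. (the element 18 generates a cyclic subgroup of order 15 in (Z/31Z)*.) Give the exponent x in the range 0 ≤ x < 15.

Successive powers of 18 modulo 31:
  18^0=1  18^1=18  18^2=14  18^3=4
So 18^3 ≡ 4 (mod 31), giving x = 3.

3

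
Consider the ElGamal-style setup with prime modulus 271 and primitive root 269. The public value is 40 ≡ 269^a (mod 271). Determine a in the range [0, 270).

218

Baby-step giant-step with m = ceil(sqrt(270)) = 17.
Baby table (269^j mod 271 for j=0..16):
  0:1  1:269  2:4  3:263  4:16  5:239  6:64  7:143
  8:256  9:30  10:211  11:120  12:31  13:209  14:124  15:23
  16:225
Giant step factor: 269^(-17) ≡ 109 (mod 271).
Scan 40·109^i mod 271 for i = 0, 1, …:
  i=0: 40   i=1: 24   i=2: 177   i=3: 52
  i=4: 248   i=5: 203   i=6: 176   i=7: 214
  i=8: 20   i=9: 12   i=10: 224   i=11: 26
  i=12: 124
Match at i=12, j=14: a = 12·17 + 14 = 218.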